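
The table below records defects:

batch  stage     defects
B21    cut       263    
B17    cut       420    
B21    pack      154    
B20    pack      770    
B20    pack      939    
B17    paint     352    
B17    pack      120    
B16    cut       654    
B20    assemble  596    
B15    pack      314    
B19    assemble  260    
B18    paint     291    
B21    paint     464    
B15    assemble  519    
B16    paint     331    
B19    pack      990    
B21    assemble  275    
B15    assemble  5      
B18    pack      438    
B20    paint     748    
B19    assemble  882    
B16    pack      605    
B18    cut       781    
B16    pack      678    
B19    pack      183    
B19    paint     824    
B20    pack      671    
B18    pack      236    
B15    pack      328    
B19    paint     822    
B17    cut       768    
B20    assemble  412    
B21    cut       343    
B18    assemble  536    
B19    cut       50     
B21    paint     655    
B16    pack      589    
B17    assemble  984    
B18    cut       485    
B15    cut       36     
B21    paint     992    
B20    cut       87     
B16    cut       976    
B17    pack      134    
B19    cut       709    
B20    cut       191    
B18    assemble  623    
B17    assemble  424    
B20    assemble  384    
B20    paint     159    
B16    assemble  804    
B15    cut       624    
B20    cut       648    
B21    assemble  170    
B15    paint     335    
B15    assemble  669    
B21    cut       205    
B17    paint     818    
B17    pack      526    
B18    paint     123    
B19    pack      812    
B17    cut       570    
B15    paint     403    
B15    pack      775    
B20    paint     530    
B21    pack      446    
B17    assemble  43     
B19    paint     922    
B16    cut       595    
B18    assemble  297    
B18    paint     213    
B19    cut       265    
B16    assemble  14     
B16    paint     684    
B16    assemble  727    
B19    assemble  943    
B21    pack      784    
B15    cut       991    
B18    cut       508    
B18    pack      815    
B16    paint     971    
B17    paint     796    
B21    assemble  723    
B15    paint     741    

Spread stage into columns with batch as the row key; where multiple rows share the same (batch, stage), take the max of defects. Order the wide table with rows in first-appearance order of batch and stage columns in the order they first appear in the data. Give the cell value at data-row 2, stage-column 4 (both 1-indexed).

With rows in first-appearance order of batch, row 2 is batch=B17. stage columns in first-appearance order: cut, pack, paint, assemble; column 4 is assemble.
Long rows with batch=B17, stage=assemble: max(984, 424, 43) = 984.

984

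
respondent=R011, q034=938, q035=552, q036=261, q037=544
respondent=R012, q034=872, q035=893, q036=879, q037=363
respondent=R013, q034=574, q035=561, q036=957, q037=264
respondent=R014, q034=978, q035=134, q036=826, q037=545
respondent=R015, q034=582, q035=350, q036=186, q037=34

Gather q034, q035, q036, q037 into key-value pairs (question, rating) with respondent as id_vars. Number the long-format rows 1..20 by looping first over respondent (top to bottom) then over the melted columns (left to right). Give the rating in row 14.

20 rows total (5 × 4). Row 14: index ⌊(14-1)/4⌋ = 3 into respondent → R014; (14-1) mod 4 = 1 into the melted columns → q035.
So row 14 is (R014, q035, 134); rating = 134.

134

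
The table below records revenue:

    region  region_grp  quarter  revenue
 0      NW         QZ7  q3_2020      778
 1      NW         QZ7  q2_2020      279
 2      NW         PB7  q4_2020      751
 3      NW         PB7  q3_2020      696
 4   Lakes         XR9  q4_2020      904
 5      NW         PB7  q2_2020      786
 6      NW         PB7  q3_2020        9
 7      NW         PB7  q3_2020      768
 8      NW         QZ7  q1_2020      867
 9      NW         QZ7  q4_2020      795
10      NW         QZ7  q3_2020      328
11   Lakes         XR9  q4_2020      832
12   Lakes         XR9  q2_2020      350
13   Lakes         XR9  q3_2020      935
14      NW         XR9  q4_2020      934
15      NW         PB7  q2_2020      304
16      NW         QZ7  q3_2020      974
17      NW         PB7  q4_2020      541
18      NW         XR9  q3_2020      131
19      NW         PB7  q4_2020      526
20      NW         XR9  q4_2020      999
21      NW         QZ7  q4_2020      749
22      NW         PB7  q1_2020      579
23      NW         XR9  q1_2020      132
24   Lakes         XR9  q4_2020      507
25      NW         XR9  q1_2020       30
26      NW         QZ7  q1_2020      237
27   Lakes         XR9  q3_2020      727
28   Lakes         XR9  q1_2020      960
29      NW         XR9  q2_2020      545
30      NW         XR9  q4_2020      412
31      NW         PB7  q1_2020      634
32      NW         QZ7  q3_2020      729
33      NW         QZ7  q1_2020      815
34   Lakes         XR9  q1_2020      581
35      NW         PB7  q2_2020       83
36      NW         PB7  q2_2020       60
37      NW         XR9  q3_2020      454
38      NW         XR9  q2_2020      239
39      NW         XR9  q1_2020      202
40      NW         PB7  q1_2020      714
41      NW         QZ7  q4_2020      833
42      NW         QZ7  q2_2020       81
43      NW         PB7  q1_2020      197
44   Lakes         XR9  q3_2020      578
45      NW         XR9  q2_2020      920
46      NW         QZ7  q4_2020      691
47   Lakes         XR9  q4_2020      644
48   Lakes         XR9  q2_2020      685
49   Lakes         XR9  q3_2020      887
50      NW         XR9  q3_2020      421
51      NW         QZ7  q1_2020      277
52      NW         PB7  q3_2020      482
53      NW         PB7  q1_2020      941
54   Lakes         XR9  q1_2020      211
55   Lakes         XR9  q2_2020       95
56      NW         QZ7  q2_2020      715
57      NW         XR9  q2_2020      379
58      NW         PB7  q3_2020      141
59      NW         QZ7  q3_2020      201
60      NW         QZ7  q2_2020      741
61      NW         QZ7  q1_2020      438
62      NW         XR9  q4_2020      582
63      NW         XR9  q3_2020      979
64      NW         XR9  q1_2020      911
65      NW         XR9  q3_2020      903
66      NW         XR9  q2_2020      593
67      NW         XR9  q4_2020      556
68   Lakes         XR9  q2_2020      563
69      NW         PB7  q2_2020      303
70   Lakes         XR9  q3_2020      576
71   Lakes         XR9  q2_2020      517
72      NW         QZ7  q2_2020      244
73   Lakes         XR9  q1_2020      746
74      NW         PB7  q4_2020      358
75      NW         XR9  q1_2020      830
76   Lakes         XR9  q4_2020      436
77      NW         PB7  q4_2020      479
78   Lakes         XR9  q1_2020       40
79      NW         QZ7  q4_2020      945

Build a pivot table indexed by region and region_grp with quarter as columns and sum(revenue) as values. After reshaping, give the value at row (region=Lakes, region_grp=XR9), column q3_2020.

3703

Rows with region=Lakes, region_grp=XR9 and quarter=q3_2020: revenue values are 935, 727, 578, 887, 576.
935 + 727 + 578 + 887 + 576 = 3703.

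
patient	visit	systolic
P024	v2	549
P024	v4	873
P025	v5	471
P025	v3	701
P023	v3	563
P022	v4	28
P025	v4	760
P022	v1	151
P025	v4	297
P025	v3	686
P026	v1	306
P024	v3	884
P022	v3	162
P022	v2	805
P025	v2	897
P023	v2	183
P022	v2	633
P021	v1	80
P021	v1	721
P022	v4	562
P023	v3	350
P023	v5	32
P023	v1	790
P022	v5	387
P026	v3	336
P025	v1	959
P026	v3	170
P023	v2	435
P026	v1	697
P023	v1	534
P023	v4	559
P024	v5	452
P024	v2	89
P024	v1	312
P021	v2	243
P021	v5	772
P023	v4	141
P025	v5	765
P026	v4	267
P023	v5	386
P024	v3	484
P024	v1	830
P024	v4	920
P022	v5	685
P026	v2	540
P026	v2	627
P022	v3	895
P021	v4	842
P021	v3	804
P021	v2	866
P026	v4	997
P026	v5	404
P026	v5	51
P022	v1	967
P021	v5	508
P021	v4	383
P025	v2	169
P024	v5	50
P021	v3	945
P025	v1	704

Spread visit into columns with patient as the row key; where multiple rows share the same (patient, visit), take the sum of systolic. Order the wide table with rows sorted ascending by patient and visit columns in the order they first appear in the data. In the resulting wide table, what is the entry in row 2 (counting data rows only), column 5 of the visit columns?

With rows sorted ascending by patient, row 2 is patient=P022. visit columns in first-appearance order: v2, v4, v5, v3, v1; column 5 is v1.
Long rows with patient=P022, visit=v1: 151 + 967 = 1118.

1118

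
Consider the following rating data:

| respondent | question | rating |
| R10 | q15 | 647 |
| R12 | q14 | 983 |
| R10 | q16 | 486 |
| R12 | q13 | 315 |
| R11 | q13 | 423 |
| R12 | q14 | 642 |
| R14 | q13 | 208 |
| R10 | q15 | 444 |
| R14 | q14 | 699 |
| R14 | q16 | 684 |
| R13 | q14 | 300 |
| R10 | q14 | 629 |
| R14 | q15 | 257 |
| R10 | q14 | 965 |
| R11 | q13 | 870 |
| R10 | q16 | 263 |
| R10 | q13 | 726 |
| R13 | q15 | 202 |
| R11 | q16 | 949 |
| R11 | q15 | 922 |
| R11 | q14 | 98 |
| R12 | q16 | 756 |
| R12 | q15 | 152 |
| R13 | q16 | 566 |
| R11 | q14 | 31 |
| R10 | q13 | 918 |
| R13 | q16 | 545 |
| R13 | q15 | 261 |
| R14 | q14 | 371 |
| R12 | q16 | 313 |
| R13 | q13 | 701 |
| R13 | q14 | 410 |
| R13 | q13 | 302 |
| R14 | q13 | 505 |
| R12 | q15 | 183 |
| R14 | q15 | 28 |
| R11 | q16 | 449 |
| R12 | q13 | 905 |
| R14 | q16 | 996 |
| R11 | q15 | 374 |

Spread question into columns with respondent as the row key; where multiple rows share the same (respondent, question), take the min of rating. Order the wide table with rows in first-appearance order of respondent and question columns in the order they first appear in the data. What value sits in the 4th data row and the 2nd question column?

With rows in first-appearance order of respondent, row 4 is respondent=R14. question columns in first-appearance order: q15, q14, q16, q13; column 2 is q14.
Long rows with respondent=R14, question=q14: min(699, 371) = 371.

371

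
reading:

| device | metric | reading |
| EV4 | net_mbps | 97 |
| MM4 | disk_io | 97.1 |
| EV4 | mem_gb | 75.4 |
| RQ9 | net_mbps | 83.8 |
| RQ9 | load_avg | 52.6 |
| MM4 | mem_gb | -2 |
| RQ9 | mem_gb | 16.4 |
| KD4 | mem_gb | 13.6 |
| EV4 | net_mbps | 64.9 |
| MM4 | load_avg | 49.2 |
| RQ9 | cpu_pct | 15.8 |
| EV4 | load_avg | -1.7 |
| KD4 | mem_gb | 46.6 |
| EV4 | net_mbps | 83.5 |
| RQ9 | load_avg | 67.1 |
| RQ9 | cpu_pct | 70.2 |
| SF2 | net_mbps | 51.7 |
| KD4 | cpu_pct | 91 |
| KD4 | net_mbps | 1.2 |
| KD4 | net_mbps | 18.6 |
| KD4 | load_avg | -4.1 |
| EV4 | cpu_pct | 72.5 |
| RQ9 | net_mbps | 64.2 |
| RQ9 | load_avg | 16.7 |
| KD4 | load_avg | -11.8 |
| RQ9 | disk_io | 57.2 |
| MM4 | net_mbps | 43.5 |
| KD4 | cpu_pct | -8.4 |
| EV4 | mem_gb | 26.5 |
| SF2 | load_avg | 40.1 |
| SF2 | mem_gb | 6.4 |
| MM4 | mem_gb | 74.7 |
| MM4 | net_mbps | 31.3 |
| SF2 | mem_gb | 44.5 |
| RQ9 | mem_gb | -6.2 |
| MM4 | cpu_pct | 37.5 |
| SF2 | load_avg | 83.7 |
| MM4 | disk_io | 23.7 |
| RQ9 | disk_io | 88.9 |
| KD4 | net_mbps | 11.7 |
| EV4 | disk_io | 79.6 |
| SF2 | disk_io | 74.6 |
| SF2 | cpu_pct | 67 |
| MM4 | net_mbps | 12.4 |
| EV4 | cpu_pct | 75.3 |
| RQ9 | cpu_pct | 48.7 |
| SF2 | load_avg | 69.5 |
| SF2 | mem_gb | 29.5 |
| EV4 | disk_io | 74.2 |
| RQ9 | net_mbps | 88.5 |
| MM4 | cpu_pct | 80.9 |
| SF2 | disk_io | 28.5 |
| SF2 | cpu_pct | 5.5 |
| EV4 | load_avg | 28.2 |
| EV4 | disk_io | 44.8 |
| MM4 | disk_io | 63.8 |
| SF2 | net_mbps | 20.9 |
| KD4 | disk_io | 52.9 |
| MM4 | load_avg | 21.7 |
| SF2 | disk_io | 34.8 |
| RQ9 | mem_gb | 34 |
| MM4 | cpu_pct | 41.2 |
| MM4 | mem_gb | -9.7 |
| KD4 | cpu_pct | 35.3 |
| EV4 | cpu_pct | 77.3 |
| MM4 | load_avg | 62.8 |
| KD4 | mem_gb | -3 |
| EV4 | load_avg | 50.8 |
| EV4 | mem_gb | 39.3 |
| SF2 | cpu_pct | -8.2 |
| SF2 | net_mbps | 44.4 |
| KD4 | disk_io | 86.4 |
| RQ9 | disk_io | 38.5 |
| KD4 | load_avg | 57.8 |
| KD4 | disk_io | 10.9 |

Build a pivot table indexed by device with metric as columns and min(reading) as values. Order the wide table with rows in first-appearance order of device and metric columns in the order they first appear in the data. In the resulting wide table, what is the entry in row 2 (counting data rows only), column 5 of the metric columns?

With rows in first-appearance order of device, row 2 is device=MM4. metric columns in first-appearance order: net_mbps, disk_io, mem_gb, load_avg, cpu_pct; column 5 is cpu_pct.
Long rows with device=MM4, metric=cpu_pct: min(37.5, 80.9, 41.2) = 37.5.

37.5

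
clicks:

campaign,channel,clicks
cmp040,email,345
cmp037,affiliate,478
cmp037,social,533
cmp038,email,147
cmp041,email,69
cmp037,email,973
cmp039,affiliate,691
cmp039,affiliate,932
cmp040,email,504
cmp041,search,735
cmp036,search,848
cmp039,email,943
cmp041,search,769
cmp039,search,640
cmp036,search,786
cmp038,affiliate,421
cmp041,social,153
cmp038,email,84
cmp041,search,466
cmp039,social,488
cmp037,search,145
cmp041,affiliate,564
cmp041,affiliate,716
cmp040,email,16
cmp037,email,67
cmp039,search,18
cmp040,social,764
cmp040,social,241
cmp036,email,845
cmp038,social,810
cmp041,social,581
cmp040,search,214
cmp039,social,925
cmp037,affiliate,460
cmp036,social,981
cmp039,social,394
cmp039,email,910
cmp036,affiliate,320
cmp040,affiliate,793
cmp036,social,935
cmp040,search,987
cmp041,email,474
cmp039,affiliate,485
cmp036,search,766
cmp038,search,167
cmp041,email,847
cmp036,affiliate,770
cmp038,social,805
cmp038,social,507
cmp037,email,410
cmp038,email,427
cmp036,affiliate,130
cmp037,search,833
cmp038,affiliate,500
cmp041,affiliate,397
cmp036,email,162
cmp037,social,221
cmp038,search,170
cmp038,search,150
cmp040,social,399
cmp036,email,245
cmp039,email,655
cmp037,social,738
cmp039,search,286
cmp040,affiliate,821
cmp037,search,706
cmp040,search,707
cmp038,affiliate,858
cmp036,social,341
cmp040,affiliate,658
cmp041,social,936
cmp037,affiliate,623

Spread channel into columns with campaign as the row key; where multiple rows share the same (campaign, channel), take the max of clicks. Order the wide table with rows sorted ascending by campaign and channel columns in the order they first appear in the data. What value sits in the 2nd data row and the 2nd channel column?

623

With rows sorted ascending by campaign, row 2 is campaign=cmp037. channel columns in first-appearance order: email, affiliate, social, search; column 2 is affiliate.
Long rows with campaign=cmp037, channel=affiliate: max(478, 460, 623) = 623.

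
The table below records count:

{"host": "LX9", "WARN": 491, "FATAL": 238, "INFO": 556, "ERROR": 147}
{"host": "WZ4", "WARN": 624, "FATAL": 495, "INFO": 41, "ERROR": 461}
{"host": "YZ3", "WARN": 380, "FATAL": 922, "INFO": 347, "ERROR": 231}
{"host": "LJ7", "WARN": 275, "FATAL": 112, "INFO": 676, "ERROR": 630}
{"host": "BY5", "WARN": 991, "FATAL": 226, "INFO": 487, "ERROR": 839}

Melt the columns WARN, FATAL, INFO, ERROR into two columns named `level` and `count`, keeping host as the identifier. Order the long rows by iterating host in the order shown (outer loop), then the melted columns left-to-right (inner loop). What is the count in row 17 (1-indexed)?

20 rows total (5 × 4). Row 17: index ⌊(17-1)/4⌋ = 4 into host → BY5; (17-1) mod 4 = 0 into the melted columns → WARN.
So row 17 is (BY5, WARN, 991); count = 991.

991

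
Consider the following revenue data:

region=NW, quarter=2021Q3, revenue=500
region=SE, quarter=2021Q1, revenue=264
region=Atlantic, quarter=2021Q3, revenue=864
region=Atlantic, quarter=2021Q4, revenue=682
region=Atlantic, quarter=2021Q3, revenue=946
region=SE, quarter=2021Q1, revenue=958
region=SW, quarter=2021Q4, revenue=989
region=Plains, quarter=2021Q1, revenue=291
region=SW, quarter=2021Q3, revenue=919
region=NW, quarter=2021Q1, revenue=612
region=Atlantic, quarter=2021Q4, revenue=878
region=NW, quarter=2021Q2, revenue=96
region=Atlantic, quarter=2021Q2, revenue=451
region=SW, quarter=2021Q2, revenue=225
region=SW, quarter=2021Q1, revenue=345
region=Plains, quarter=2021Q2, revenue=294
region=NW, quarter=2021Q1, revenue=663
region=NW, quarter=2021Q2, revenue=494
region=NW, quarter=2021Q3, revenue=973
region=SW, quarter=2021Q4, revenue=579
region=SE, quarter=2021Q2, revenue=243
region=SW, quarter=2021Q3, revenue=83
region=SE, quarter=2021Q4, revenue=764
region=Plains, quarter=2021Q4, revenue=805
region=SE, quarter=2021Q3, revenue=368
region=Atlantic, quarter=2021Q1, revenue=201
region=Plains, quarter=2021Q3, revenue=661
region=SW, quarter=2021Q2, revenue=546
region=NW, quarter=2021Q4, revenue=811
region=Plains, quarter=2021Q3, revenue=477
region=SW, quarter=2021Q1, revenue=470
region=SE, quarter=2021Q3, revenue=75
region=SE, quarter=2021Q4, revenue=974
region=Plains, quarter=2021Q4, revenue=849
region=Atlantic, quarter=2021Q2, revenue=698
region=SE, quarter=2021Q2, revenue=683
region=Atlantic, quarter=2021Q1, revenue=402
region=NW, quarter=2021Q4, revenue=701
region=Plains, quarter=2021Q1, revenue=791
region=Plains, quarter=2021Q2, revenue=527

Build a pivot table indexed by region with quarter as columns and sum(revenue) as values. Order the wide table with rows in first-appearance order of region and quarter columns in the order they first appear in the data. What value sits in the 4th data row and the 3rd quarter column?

With rows in first-appearance order of region, row 4 is region=SW. quarter columns in first-appearance order: 2021Q3, 2021Q1, 2021Q4, 2021Q2; column 3 is 2021Q4.
Long rows with region=SW, quarter=2021Q4: 989 + 579 = 1568.

1568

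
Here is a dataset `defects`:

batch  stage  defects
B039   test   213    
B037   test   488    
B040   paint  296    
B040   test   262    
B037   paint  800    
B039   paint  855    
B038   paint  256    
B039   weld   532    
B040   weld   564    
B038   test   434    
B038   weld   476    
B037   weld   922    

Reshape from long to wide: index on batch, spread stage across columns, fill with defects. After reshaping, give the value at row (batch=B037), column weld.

Wide layout: rows indexed by batch, columns are the 3 distinct stage values (test, paint, weld).
Cell (batch=B037, stage=weld) draws from the long row where batch=B037 and stage=weld, which has defects=922.

922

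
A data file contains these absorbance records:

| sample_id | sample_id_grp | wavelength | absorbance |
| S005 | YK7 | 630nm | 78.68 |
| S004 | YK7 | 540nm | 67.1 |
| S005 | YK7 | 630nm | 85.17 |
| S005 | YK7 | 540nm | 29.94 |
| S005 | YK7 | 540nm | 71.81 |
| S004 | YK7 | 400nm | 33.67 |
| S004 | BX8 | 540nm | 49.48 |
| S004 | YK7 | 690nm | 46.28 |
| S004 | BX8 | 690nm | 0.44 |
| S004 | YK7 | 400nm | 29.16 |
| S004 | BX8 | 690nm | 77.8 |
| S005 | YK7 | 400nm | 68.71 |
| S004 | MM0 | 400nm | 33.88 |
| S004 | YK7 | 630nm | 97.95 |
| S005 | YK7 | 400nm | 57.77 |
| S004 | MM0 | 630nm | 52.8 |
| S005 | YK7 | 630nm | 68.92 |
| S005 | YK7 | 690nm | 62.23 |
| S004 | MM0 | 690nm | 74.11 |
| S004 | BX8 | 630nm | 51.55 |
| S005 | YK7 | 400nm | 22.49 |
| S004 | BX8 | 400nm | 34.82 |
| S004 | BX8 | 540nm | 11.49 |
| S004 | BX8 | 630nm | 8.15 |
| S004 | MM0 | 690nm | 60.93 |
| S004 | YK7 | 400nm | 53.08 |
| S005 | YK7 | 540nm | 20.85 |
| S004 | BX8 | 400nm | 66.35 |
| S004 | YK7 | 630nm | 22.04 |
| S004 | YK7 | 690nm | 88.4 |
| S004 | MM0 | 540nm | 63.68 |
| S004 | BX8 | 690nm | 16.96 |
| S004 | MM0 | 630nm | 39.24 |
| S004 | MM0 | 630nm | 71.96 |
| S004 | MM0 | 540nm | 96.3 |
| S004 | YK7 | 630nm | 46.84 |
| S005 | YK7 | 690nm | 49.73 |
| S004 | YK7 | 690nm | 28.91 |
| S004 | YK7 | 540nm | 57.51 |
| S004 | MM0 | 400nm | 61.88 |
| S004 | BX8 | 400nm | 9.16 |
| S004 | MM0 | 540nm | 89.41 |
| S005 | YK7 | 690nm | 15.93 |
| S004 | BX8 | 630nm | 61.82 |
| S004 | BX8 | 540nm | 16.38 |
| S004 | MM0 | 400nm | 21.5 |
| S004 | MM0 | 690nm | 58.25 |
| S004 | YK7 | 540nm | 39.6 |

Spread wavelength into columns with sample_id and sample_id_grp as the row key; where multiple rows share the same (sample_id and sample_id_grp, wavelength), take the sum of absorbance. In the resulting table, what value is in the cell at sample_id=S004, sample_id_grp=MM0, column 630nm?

Rows with sample_id=S004, sample_id_grp=MM0 and wavelength=630nm: absorbance values are 52.8, 39.24, 71.96.
52.8 + 39.24 + 71.96 = 164.

164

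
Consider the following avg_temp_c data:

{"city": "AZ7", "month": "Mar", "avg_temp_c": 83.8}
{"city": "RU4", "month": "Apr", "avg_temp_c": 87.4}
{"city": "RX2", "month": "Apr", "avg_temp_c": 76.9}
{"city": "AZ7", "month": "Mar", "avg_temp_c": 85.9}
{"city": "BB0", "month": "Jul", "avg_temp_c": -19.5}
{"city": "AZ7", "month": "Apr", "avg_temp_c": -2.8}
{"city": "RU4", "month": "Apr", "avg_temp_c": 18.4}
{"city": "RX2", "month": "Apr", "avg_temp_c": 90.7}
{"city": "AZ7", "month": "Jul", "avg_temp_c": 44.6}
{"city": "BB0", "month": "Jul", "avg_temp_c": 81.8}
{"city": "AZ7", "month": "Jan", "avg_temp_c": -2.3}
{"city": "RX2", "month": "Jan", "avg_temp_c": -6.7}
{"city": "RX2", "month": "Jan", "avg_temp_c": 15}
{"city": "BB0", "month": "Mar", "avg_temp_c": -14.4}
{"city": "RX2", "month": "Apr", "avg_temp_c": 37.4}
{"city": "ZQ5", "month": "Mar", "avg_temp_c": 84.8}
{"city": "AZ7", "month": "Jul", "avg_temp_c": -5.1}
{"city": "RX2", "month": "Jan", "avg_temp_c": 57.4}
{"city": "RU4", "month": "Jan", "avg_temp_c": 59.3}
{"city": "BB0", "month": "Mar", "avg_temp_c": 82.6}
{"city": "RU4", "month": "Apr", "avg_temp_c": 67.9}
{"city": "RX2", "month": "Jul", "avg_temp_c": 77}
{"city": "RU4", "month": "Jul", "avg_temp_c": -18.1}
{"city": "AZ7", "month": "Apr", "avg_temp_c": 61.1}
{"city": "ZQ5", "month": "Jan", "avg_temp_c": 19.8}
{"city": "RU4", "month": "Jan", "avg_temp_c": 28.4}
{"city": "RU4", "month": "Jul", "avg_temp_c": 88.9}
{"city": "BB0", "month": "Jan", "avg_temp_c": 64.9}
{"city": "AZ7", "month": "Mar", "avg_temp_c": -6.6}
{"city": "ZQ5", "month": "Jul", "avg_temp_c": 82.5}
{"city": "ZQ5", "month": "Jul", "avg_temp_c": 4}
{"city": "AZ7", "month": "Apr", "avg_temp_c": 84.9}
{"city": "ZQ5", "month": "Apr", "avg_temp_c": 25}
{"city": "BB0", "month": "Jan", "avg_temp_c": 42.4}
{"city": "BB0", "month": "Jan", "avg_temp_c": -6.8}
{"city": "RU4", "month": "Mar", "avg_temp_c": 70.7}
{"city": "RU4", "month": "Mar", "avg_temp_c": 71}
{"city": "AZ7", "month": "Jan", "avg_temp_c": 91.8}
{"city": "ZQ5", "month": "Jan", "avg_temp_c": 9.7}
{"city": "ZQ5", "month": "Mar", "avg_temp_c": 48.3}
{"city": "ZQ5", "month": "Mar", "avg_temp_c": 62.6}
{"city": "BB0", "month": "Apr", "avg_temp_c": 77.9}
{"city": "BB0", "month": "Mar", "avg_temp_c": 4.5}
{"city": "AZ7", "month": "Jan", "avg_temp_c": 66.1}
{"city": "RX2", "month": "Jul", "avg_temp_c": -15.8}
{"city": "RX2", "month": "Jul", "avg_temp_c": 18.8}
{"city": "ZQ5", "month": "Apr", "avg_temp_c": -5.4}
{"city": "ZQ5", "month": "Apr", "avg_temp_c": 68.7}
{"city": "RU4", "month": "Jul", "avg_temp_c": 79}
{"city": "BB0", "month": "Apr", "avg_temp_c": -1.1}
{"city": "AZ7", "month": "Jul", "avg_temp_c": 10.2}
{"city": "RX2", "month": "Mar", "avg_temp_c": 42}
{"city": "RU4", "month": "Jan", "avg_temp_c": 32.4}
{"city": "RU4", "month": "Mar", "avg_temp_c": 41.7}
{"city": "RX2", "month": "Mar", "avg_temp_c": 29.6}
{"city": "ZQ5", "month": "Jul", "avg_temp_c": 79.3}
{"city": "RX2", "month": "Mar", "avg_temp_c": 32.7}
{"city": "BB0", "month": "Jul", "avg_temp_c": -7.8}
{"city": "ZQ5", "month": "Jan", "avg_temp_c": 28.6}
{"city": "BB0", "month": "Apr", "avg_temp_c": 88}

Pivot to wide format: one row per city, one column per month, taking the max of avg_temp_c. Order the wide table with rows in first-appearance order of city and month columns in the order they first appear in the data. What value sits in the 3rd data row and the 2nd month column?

90.7

With rows in first-appearance order of city, row 3 is city=RX2. month columns in first-appearance order: Mar, Apr, Jul, Jan; column 2 is Apr.
Long rows with city=RX2, month=Apr: max(76.9, 90.7, 37.4) = 90.7.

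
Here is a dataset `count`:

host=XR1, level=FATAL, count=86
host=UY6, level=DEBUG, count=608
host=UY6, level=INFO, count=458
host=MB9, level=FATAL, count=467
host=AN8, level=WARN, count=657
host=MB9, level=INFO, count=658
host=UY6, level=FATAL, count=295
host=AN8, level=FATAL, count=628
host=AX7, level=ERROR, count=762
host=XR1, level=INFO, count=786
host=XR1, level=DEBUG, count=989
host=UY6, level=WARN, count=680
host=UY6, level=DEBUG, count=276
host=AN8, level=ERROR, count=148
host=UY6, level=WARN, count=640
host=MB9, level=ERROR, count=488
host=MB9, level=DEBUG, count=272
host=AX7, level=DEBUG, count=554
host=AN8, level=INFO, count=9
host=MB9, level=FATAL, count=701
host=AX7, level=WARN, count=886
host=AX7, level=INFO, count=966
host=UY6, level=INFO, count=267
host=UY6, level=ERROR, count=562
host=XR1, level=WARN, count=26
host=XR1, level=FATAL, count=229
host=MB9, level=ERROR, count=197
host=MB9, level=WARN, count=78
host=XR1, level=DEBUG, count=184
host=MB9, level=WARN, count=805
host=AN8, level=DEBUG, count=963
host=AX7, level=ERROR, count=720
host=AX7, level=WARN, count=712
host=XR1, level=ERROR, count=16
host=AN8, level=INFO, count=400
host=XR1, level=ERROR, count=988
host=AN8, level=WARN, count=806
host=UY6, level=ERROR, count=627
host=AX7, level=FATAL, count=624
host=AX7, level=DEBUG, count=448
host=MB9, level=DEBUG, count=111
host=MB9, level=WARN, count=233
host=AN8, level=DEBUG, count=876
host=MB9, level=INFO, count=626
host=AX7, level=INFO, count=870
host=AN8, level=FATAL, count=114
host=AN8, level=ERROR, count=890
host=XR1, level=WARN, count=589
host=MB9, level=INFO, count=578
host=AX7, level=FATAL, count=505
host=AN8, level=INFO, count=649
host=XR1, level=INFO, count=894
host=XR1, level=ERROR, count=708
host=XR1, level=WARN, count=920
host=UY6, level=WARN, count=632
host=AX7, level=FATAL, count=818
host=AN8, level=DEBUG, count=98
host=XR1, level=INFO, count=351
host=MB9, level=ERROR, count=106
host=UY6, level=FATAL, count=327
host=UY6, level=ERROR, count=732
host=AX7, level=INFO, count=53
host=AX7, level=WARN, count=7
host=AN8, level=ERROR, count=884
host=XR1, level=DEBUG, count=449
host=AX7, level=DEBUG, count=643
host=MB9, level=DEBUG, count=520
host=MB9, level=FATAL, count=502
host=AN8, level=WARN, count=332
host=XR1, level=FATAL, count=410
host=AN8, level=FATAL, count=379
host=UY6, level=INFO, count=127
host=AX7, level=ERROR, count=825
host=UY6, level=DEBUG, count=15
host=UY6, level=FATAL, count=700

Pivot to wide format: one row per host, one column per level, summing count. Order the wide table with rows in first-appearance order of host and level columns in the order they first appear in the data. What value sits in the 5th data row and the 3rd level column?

With rows in first-appearance order of host, row 5 is host=AX7. level columns in first-appearance order: FATAL, DEBUG, INFO, WARN, ERROR; column 3 is INFO.
Long rows with host=AX7, level=INFO: 966 + 870 + 53 = 1889.

1889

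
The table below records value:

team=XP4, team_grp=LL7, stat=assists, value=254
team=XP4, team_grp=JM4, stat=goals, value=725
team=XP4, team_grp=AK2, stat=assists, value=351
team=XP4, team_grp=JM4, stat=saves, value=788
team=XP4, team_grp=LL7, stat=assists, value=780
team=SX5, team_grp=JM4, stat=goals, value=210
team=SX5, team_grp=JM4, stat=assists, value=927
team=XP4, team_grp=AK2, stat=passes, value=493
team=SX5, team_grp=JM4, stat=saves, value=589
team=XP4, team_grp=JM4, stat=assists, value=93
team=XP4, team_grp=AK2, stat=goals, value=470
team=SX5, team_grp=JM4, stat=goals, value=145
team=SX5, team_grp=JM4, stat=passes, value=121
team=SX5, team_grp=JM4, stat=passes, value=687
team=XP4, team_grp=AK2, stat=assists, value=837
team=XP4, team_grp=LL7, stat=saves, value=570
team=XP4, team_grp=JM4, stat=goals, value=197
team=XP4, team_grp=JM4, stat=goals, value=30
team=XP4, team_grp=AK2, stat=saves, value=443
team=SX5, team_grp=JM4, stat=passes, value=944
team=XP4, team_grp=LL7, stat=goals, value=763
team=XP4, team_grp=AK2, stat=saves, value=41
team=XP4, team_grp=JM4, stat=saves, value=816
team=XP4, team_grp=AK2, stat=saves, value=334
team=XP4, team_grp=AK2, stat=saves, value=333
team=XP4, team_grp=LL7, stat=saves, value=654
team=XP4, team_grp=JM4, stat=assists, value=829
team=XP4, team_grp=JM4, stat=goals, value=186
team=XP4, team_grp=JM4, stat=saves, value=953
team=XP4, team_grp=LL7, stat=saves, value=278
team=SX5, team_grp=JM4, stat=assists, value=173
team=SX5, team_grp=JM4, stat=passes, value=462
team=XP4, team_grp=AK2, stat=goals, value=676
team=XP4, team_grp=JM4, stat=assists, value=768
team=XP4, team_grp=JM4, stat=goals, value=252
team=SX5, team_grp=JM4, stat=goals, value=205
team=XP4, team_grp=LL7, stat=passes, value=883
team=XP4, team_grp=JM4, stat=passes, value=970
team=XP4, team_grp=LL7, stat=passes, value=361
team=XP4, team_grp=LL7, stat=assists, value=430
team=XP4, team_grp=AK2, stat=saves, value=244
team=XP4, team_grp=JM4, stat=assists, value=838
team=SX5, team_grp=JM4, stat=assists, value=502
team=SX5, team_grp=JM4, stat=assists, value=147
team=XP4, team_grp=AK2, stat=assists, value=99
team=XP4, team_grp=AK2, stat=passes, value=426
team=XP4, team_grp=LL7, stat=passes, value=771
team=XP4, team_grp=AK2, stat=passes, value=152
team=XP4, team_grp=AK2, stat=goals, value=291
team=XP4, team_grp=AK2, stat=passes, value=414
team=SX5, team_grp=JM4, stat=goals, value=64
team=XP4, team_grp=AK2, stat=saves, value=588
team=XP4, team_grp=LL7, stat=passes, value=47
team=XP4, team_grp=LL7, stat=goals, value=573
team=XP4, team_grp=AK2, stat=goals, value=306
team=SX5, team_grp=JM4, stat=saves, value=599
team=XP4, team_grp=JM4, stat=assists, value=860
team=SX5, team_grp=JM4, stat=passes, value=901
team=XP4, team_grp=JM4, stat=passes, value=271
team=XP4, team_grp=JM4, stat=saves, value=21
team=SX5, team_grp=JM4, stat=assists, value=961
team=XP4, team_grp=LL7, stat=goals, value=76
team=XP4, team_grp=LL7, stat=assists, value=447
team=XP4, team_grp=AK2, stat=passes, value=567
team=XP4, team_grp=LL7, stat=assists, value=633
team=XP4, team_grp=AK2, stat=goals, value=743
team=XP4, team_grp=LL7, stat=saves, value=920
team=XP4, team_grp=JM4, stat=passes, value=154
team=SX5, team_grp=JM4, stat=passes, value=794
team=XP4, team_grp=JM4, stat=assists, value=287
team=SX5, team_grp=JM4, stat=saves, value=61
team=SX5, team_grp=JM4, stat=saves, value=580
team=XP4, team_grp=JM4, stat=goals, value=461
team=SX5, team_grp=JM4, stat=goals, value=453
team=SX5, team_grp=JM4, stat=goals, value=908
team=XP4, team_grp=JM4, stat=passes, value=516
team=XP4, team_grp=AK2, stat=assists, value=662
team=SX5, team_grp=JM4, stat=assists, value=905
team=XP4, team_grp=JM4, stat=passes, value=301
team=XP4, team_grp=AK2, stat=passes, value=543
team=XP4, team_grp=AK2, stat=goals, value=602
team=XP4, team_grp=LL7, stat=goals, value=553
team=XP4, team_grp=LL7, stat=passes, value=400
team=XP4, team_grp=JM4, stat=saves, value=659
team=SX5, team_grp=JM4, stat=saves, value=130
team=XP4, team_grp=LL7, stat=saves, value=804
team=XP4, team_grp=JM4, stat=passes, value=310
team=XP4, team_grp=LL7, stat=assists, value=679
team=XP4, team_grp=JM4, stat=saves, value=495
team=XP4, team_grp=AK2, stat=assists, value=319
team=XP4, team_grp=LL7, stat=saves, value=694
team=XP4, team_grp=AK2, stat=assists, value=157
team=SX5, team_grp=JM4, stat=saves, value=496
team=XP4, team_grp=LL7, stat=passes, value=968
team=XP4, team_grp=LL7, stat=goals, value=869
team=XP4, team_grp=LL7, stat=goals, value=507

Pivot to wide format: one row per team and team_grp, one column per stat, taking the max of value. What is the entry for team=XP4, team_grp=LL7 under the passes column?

Rows with team=XP4, team_grp=LL7 and stat=passes: value values are 883, 361, 771, 47, 400, 968.
max(883, 361, 771, 47, 400, 968) = 968.

968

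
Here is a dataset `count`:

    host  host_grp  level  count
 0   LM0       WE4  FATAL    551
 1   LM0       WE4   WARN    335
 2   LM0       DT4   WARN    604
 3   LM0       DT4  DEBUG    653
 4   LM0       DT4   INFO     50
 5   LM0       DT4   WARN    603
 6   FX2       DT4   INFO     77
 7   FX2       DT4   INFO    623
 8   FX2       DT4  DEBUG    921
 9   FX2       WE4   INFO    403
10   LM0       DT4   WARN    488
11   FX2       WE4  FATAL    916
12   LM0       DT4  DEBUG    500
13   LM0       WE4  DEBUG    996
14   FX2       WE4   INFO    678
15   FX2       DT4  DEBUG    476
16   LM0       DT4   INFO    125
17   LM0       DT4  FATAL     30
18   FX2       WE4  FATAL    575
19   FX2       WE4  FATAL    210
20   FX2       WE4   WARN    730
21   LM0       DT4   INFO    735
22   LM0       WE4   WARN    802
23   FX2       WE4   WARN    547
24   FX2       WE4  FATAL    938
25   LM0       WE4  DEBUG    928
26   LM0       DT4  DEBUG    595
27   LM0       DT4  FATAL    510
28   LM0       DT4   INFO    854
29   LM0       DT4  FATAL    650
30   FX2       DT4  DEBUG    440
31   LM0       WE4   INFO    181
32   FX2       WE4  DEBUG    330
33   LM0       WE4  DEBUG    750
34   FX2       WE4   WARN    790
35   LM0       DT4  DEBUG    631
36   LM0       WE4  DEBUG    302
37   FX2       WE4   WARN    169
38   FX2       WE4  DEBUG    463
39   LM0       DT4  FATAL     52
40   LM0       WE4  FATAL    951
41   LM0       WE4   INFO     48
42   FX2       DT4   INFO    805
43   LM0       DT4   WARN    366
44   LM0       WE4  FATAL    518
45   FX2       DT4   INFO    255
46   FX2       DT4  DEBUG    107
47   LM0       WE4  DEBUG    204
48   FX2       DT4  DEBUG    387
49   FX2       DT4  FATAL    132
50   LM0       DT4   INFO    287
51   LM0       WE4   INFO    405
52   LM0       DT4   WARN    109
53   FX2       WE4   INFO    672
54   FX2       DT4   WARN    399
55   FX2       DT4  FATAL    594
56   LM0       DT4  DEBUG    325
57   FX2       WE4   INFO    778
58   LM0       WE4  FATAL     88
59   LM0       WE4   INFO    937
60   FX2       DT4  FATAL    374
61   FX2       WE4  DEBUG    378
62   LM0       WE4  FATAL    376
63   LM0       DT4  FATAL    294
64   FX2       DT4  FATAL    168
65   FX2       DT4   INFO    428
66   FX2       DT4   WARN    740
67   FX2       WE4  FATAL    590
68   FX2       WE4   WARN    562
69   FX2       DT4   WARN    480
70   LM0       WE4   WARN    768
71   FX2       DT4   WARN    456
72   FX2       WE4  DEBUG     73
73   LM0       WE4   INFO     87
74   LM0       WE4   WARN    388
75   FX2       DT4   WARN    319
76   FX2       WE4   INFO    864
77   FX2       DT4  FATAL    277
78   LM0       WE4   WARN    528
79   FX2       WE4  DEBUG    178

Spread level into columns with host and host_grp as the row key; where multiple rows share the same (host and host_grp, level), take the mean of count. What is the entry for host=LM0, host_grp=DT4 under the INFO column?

410.20

Rows with host=LM0, host_grp=DT4 and level=INFO: count values are 50, 125, 735, 854, 287.
(50 + 125 + 735 + 854 + 287) / 5 = 410.20.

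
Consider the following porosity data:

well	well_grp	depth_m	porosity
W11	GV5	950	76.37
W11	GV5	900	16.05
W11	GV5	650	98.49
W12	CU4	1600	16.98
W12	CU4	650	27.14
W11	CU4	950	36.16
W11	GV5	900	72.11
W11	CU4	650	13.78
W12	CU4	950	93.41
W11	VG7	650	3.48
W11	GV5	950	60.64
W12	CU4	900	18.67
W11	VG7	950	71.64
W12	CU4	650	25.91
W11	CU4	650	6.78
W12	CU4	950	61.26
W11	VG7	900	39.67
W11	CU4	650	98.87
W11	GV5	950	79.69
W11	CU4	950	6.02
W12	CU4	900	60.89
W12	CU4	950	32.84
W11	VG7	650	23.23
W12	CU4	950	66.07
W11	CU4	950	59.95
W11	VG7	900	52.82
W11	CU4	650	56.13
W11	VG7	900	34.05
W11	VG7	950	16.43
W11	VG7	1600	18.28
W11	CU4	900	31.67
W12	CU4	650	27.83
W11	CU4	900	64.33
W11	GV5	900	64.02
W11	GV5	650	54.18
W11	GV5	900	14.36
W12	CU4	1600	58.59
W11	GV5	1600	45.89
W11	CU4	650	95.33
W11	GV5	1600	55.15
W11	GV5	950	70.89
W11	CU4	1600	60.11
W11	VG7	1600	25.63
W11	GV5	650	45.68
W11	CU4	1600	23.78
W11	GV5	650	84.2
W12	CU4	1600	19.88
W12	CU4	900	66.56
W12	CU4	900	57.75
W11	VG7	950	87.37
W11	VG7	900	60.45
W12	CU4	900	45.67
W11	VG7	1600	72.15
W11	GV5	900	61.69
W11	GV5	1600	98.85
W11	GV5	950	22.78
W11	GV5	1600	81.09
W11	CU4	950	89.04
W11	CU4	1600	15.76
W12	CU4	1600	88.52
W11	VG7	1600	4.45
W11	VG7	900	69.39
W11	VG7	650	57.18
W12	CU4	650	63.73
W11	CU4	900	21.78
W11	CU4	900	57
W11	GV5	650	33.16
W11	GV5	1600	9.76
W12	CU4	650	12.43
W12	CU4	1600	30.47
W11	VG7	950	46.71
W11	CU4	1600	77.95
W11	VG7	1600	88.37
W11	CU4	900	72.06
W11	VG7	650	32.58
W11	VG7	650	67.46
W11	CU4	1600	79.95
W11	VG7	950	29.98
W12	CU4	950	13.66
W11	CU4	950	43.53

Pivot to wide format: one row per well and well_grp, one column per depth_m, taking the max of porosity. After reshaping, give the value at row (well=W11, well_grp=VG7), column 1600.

Rows with well=W11, well_grp=VG7 and depth_m=1600: porosity values are 18.28, 25.63, 72.15, 4.45, 88.37.
max(18.28, 25.63, 72.15, 4.45, 88.37) = 88.37.

88.37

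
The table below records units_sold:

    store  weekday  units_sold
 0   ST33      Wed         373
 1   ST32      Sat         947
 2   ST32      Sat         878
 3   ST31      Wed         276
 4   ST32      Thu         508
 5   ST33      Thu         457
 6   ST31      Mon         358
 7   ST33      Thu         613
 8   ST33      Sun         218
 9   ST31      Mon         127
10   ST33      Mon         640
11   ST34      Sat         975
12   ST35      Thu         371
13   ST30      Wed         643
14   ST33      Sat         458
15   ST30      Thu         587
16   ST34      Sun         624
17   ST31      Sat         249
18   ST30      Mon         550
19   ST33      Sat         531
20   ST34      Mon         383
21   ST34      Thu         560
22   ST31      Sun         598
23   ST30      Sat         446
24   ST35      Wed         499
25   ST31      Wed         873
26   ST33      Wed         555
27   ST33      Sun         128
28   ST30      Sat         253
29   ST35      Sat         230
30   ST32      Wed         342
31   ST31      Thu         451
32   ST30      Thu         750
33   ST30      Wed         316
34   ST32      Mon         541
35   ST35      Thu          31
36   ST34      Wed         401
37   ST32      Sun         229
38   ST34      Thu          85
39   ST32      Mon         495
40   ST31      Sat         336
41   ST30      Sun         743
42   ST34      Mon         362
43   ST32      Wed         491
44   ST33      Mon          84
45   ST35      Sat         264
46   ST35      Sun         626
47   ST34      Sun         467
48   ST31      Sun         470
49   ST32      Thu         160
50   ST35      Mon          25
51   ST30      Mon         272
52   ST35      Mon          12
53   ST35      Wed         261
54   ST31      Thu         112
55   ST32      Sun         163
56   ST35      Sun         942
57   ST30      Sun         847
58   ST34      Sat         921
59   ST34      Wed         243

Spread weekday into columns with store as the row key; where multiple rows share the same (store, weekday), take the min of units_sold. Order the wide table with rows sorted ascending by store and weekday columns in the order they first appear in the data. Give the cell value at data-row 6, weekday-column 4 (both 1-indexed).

With rows sorted ascending by store, row 6 is store=ST35. weekday columns in first-appearance order: Wed, Sat, Thu, Mon, Sun; column 4 is Mon.
Long rows with store=ST35, weekday=Mon: min(25, 12) = 12.

12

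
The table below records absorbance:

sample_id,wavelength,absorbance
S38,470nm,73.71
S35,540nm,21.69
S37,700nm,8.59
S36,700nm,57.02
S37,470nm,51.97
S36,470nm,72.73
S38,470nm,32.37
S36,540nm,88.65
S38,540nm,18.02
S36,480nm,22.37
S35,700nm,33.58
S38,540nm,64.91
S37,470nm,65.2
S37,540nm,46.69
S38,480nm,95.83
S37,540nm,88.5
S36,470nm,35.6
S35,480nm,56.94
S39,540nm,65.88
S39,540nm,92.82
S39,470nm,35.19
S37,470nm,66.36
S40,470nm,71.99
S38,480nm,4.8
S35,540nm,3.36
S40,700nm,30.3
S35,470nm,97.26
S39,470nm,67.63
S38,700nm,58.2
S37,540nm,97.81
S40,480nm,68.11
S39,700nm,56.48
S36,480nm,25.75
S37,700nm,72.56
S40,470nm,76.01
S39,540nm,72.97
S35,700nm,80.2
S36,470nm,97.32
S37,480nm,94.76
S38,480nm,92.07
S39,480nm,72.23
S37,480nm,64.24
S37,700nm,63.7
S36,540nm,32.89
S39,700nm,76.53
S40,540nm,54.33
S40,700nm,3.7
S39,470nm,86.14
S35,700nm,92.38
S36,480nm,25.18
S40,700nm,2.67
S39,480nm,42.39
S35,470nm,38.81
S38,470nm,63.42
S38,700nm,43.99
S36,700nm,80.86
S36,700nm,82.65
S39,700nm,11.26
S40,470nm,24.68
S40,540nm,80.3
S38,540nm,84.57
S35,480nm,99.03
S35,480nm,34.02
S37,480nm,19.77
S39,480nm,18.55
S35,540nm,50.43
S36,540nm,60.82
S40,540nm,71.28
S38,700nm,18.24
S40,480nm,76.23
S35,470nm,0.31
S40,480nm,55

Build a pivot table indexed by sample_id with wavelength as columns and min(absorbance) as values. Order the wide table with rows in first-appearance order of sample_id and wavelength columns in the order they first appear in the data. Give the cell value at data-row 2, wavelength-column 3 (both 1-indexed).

With rows in first-appearance order of sample_id, row 2 is sample_id=S35. wavelength columns in first-appearance order: 470nm, 540nm, 700nm, 480nm; column 3 is 700nm.
Long rows with sample_id=S35, wavelength=700nm: min(33.58, 80.2, 92.38) = 33.58.

33.58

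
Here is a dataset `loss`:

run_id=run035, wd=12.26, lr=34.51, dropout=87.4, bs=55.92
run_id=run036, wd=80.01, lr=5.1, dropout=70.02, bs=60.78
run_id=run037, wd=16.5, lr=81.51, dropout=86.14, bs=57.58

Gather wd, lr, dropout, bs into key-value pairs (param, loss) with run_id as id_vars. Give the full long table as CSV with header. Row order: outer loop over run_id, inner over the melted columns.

Each (run_id, column) pair becomes one row: 3 × 4 = 12 rows.
For example, (run035, wd) → loss=12.26.

run_id,param,loss
run035,wd,12.26
run035,lr,34.51
run035,dropout,87.4
run035,bs,55.92
run036,wd,80.01
run036,lr,5.1
run036,dropout,70.02
run036,bs,60.78
run037,wd,16.5
run037,lr,81.51
run037,dropout,86.14
run037,bs,57.58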